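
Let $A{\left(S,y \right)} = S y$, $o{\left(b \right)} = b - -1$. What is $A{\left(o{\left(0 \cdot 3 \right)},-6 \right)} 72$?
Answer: $-432$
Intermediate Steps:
$o{\left(b \right)} = 1 + b$ ($o{\left(b \right)} = b + 1 = 1 + b$)
$A{\left(o{\left(0 \cdot 3 \right)},-6 \right)} 72 = \left(1 + 0 \cdot 3\right) \left(-6\right) 72 = \left(1 + 0\right) \left(-6\right) 72 = 1 \left(-6\right) 72 = \left(-6\right) 72 = -432$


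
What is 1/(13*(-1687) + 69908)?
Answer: 1/47977 ≈ 2.0843e-5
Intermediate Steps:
1/(13*(-1687) + 69908) = 1/(-21931 + 69908) = 1/47977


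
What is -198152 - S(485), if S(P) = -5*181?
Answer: -197247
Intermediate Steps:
S(P) = -905
-198152 - S(485) = -198152 - 1*(-905) = -198152 + 905 = -197247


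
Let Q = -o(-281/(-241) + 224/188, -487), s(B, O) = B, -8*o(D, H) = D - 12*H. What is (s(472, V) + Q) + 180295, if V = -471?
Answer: 16446604163/90616 ≈ 1.8150e+5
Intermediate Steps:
o(D, H) = -D/8 + 3*H/2 (o(D, H) = -(D - 12*H)/8 = -D/8 + 3*H/2)
Q = 66221691/90616 (Q = -(-(-281/(-241) + 224/188)/8 + (3/2)*(-487)) = -(-(-281*(-1/241) + 224*(1/188))/8 - 1461/2) = -(-(281/241 + 56/47)/8 - 1461/2) = -(-1/8*26703/11327 - 1461/2) = -(-26703/90616 - 1461/2) = -1*(-66221691/90616) = 66221691/90616 ≈ 730.79)
(s(472, V) + Q) + 180295 = (472 + 66221691/90616) + 180295 = 108992443/90616 + 180295 = 16446604163/90616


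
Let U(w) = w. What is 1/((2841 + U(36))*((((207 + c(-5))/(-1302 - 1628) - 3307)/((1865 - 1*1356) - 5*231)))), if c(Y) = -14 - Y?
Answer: 473195/6969322479 ≈ 6.7897e-5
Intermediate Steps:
1/((2841 + U(36))*((((207 + c(-5))/(-1302 - 1628) - 3307)/((1865 - 1*1356) - 5*231)))) = 1/((2841 + 36)*((((207 + (-14 - 1*(-5)))/(-1302 - 1628) - 3307)/((1865 - 1*1356) - 5*231)))) = 1/(2877*((((207 + (-14 + 5))/(-2930) - 3307)/((1865 - 1356) - 1155)))) = 1/(2877*((((207 - 9)*(-1/2930) - 3307)/(509 - 1155)))) = 1/(2877*(((198*(-1/2930) - 3307)/(-646)))) = 1/(2877*(((-99/1465 - 3307)*(-1/646)))) = 1/(2877*((-4844854/1465*(-1/646)))) = 1/(2877*(2422427/473195)) = (1/2877)*(473195/2422427) = 473195/6969322479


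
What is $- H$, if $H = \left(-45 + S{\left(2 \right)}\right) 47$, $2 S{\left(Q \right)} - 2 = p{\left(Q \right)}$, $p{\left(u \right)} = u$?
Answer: $2021$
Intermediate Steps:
$S{\left(Q \right)} = 1 + \frac{Q}{2}$
$H = -2021$ ($H = \left(-45 + \left(1 + \frac{1}{2} \cdot 2\right)\right) 47 = \left(-45 + \left(1 + 1\right)\right) 47 = \left(-45 + 2\right) 47 = \left(-43\right) 47 = -2021$)
$- H = \left(-1\right) \left(-2021\right) = 2021$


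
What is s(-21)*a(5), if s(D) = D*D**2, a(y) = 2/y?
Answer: -18522/5 ≈ -3704.4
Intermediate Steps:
s(D) = D**3
s(-21)*a(5) = (-21)**3*(2/5) = -18522/5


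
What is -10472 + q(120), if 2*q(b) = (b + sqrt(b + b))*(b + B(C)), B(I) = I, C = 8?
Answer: -2792 + 256*sqrt(15) ≈ -1800.5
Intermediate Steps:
q(b) = (8 + b)*(b + sqrt(2)*sqrt(b))/2 (q(b) = ((b + sqrt(b + b))*(b + 8))/2 = ((b + sqrt(2*b))*(8 + b))/2 = ((b + sqrt(2)*sqrt(b))*(8 + b))/2 = ((8 + b)*(b + sqrt(2)*sqrt(b)))/2 = (8 + b)*(b + sqrt(2)*sqrt(b))/2)
-10472 + q(120) = -10472 + ((1/2)*120**2 + 4*120 + sqrt(2)*120**(3/2)/2 + 4*sqrt(2)*sqrt(120)) = -10472 + ((1/2)*14400 + 480 + sqrt(2)*(240*sqrt(30))/2 + 4*sqrt(2)*(2*sqrt(30))) = -10472 + (7200 + 480 + 240*sqrt(15) + 16*sqrt(15)) = -10472 + (7680 + 256*sqrt(15)) = -2792 + 256*sqrt(15)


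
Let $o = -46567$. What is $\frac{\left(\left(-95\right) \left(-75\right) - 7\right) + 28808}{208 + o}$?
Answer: $- \frac{35926}{46359} \approx -0.77495$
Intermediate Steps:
$\frac{\left(\left(-95\right) \left(-75\right) - 7\right) + 28808}{208 + o} = \frac{\left(\left(-95\right) \left(-75\right) - 7\right) + 28808}{208 - 46567} = \frac{\left(7125 - 7\right) + 28808}{-46359} = \left(7118 + 28808\right) \left(- \frac{1}{46359}\right) = 35926 \left(- \frac{1}{46359}\right) = - \frac{35926}{46359}$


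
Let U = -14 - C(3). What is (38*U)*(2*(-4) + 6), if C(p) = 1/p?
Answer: 3268/3 ≈ 1089.3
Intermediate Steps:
C(p) = 1/p
U = -43/3 (U = -14 - 1/3 = -14 - 1*⅓ = -14 - ⅓ = -43/3 ≈ -14.333)
(38*U)*(2*(-4) + 6) = (38*(-43/3))*(2*(-4) + 6) = -1634*(-8 + 6)/3 = -1634/3*(-2) = 3268/3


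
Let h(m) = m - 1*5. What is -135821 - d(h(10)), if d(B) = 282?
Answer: -136103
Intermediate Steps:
h(m) = -5 + m (h(m) = m - 5 = -5 + m)
-135821 - d(h(10)) = -135821 - 1*282 = -135821 - 282 = -136103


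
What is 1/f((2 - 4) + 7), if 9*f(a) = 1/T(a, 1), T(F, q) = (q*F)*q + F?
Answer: 90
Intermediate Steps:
T(F, q) = F + F*q² (T(F, q) = (F*q)*q + F = F*q² + F = F + F*q²)
f(a) = 1/(18*a) (f(a) = 1/(9*((a*(1 + 1²)))) = 1/(9*((a*(1 + 1)))) = 1/(9*((a*2))) = 1/(9*((2*a))) = (1/(2*a))/9 = 1/(18*a))
1/f((2 - 4) + 7) = 1/(1/(18*((2 - 4) + 7))) = 1/(1/(18*(-2 + 7))) = 1/((1/18)/5) = 1/((1/18)*(⅕)) = 1/(1/90) = 90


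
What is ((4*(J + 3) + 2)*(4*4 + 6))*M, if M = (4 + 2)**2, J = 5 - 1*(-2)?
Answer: 33264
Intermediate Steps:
J = 7 (J = 5 + 2 = 7)
M = 36 (M = 6**2 = 36)
((4*(J + 3) + 2)*(4*4 + 6))*M = ((4*(7 + 3) + 2)*(4*4 + 6))*36 = ((4*10 + 2)*(16 + 6))*36 = ((40 + 2)*22)*36 = (42*22)*36 = 924*36 = 33264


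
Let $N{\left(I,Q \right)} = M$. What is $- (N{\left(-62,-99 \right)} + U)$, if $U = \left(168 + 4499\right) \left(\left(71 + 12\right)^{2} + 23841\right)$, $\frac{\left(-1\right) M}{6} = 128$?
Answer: $-143416142$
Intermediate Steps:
$M = -768$ ($M = \left(-6\right) 128 = -768$)
$N{\left(I,Q \right)} = -768$
$U = 143416910$ ($U = 4667 \left(83^{2} + 23841\right) = 4667 \left(6889 + 23841\right) = 4667 \cdot 30730 = 143416910$)
$- (N{\left(-62,-99 \right)} + U) = - (-768 + 143416910) = \left(-1\right) 143416142 = -143416142$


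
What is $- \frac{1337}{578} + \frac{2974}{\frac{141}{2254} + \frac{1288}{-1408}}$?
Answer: $- \frac{341187539287}{97704542} \approx -3492.0$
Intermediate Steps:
$- \frac{1337}{578} + \frac{2974}{\frac{141}{2254} + \frac{1288}{-1408}} = \left(-1337\right) \frac{1}{578} + \frac{2974}{141 \cdot \frac{1}{2254} + 1288 \left(- \frac{1}{1408}\right)} = - \frac{1337}{578} + \frac{2974}{\frac{141}{2254} - \frac{161}{176}} = - \frac{1337}{578} + \frac{2974}{- \frac{169039}{198352}} = - \frac{1337}{578} + 2974 \left(- \frac{198352}{169039}\right) = - \frac{1337}{578} - \frac{589898848}{169039} = - \frac{341187539287}{97704542}$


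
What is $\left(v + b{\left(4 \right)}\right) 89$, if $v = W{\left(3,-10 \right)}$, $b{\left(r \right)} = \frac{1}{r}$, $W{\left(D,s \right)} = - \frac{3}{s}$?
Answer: $\frac{979}{20} \approx 48.95$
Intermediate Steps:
$v = \frac{3}{10}$ ($v = - \frac{3}{-10} = \left(-3\right) \left(- \frac{1}{10}\right) = \frac{3}{10} \approx 0.3$)
$\left(v + b{\left(4 \right)}\right) 89 = \left(\frac{3}{10} + \frac{1}{4}\right) 89 = \frac{11}{20} \cdot 89 = \frac{979}{20}$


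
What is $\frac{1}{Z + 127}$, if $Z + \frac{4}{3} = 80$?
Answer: $\frac{3}{617} \approx 0.0048622$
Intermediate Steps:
$Z = \frac{236}{3}$ ($Z = - \frac{4}{3} + 80 = \frac{236}{3} \approx 78.667$)
$\frac{1}{Z + 127} = \frac{1}{\frac{236}{3} + 127} = \frac{1}{\frac{617}{3}} = \frac{3}{617}$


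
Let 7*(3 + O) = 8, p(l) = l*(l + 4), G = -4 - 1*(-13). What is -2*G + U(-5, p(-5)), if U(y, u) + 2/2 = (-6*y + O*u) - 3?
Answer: -9/7 ≈ -1.2857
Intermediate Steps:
G = 9 (G = -4 + 13 = 9)
p(l) = l*(4 + l)
O = -13/7 (O = -3 + (⅐)*8 = -3 + 8/7 = -13/7 ≈ -1.8571)
U(y, u) = -4 - 6*y - 13*u/7 (U(y, u) = -1 + ((-6*y - 13*u/7) - 3) = -1 + (-3 - 6*y - 13*u/7) = -4 - 6*y - 13*u/7)
-2*G + U(-5, p(-5)) = -2*9 + (-4 - 6*(-5) - (-65)*(4 - 5)/7) = -18 + (-4 + 30 - (-65)*(-1)/7) = -18 + (-4 + 30 - 13/7*5) = -18 + (-4 + 30 - 65/7) = -18 + 117/7 = -9/7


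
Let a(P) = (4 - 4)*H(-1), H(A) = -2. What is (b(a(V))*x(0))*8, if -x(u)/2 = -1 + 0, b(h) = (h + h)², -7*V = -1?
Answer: 0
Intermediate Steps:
V = ⅐ (V = -⅐*(-1) = ⅐ ≈ 0.14286)
a(P) = 0 (a(P) = (4 - 4)*(-2) = 0*(-2) = 0)
b(h) = 4*h² (b(h) = (2*h)² = 4*h²)
x(u) = 2 (x(u) = -2*(-1 + 0) = -2*(-1) = 2)
(b(a(V))*x(0))*8 = ((4*0²)*2)*8 = ((4*0)*2)*8 = (0*2)*8 = 0*8 = 0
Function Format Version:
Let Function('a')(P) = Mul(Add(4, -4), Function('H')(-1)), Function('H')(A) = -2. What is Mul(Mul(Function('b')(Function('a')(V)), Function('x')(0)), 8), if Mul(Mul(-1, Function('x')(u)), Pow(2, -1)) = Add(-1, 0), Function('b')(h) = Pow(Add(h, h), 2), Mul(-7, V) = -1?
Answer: 0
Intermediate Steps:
V = Rational(1, 7) (V = Mul(Rational(-1, 7), -1) = Rational(1, 7) ≈ 0.14286)
Function('a')(P) = 0 (Function('a')(P) = Mul(Add(4, -4), -2) = Mul(0, -2) = 0)
Function('b')(h) = Mul(4, Pow(h, 2)) (Function('b')(h) = Pow(Mul(2, h), 2) = Mul(4, Pow(h, 2)))
Function('x')(u) = 2 (Function('x')(u) = Mul(-2, Add(-1, 0)) = Mul(-2, -1) = 2)
Mul(Mul(Function('b')(Function('a')(V)), Function('x')(0)), 8) = Mul(Mul(Mul(4, Pow(0, 2)), 2), 8) = Mul(Mul(Mul(4, 0), 2), 8) = Mul(Mul(0, 2), 8) = Mul(0, 8) = 0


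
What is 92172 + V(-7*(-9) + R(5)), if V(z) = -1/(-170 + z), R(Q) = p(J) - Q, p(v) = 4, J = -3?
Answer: 9954577/108 ≈ 92172.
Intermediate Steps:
R(Q) = 4 - Q
92172 + V(-7*(-9) + R(5)) = 92172 - 1/(-170 + (-7*(-9) + (4 - 1*5))) = 92172 - 1/(-170 + (63 + (4 - 5))) = 92172 - 1/(-170 + (63 - 1)) = 92172 - 1/(-170 + 62) = 92172 - 1/(-108) = 92172 - 1*(-1/108) = 92172 + 1/108 = 9954577/108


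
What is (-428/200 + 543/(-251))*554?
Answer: -14959939/6275 ≈ -2384.1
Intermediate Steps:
(-428/200 + 543/(-251))*554 = (-428*1/200 + 543*(-1/251))*554 = (-107/50 - 543/251)*554 = -54007/12550*554 = -14959939/6275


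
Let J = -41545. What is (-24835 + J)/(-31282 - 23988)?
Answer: 6638/5527 ≈ 1.2010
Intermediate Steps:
(-24835 + J)/(-31282 - 23988) = (-24835 - 41545)/(-31282 - 23988) = -66380/(-55270) = -66380*(-1/55270) = 6638/5527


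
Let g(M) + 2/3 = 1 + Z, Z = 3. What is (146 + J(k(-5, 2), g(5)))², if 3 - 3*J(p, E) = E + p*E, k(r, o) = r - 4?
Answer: 1968409/81 ≈ 24301.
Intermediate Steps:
g(M) = 10/3 (g(M) = -⅔ + (1 + 3) = -⅔ + 4 = 10/3)
k(r, o) = -4 + r
J(p, E) = 1 - E/3 - E*p/3 (J(p, E) = 1 - (E + p*E)/3 = 1 - (E + E*p)/3 = 1 + (-E/3 - E*p/3) = 1 - E/3 - E*p/3)
(146 + J(k(-5, 2), g(5)))² = (146 + (1 - ⅓*10/3 - ⅓*10/3*(-4 - 5)))² = (146 + (1 - 10/9 - ⅓*10/3*(-9)))² = (146 + (1 - 10/9 + 10))² = (146 + 89/9)² = (1403/9)² = 1968409/81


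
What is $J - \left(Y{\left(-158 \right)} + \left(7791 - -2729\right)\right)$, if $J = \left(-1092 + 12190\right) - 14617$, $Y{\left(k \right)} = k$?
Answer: $-13881$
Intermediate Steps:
$J = -3519$ ($J = 11098 - 14617 = -3519$)
$J - \left(Y{\left(-158 \right)} + \left(7791 - -2729\right)\right) = -3519 - \left(-158 + \left(7791 - -2729\right)\right) = -3519 - \left(-158 + \left(7791 + 2729\right)\right) = -3519 - \left(-158 + 10520\right) = -3519 - 10362 = -13881$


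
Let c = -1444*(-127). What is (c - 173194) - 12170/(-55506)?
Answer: 282920167/27753 ≈ 10194.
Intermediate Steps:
c = 183388
(c - 173194) - 12170/(-55506) = (183388 - 173194) - 12170/(-55506) = 10194 - 12170*(-1/55506) = 10194 + 6085/27753 = 282920167/27753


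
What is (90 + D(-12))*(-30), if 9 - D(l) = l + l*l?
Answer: 990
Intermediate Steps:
D(l) = 9 - l - l² (D(l) = 9 - (l + l*l) = 9 - (l + l²) = 9 + (-l - l²) = 9 - l - l²)
(90 + D(-12))*(-30) = (90 + (9 - 1*(-12) - 1*(-12)²))*(-30) = (90 + (9 + 12 - 1*144))*(-30) = (90 + (9 + 12 - 144))*(-30) = (90 - 123)*(-30) = -33*(-30) = 990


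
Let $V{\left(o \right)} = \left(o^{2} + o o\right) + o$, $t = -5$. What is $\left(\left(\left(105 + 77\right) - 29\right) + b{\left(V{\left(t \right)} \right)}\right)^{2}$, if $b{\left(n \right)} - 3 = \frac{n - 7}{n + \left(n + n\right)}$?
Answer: $\frac{445125604}{18225} \approx 24424.0$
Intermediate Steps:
$V{\left(o \right)} = o + 2 o^{2}$ ($V{\left(o \right)} = \left(o^{2} + o^{2}\right) + o = 2 o^{2} + o = o + 2 o^{2}$)
$b{\left(n \right)} = 3 + \frac{-7 + n}{3 n}$ ($b{\left(n \right)} = 3 + \frac{n - 7}{n + \left(n + n\right)} = 3 + \frac{-7 + n}{n + 2 n} = 3 + \frac{-7 + n}{3 n}$)
$\left(\left(\left(105 + 77\right) - 29\right) + b{\left(V{\left(t \right)} \right)}\right)^{2} = \left(\left(\left(105 + 77\right) - 29\right) + \frac{-7 + 10 \left(- 5 \left(1 + 2 \left(-5\right)\right)\right)}{3 \left(- 5 \left(1 + 2 \left(-5\right)\right)\right)}\right)^{2} = \left(\left(182 - 29\right) + \frac{-7 + 10 \left(- 5 \left(1 - 10\right)\right)}{3 \left(- 5 \left(1 - 10\right)\right)}\right)^{2} = \left(153 + \frac{-7 + 10 \left(\left(-5\right) \left(-9\right)\right)}{3 \left(\left(-5\right) \left(-9\right)\right)}\right)^{2} = \left(153 + \frac{-7 + 10 \cdot 45}{3 \cdot 45}\right)^{2} = \left(153 + \frac{1}{3} \cdot \frac{1}{45} \left(-7 + 450\right)\right)^{2} = \left(153 + \frac{1}{3} \cdot \frac{1}{45} \cdot 443\right)^{2} = \left(153 + \frac{443}{135}\right)^{2} = \left(\frac{21098}{135}\right)^{2} = \frac{445125604}{18225}$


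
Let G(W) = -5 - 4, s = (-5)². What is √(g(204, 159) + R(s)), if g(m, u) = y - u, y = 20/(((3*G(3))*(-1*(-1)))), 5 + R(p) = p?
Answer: 7*I*√231/9 ≈ 11.821*I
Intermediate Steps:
s = 25
R(p) = -5 + p
G(W) = -9
y = -20/27 (y = 20/(((3*(-9))*(-1*(-1)))) = 20/((-27*1)) = 20/(-27) = 20*(-1/27) = -20/27 ≈ -0.74074)
g(m, u) = -20/27 - u
√(g(204, 159) + R(s)) = √((-20/27 - 1*159) + (-5 + 25)) = √((-20/27 - 159) + 20) = √(-4313/27 + 20) = √(-3773/27) = 7*I*√231/9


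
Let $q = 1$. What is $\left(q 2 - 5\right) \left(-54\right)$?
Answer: $162$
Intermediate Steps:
$\left(q 2 - 5\right) \left(-54\right) = \left(1 \cdot 2 - 5\right) \left(-54\right) = \left(2 - 5\right) \left(-54\right) = \left(-3\right) \left(-54\right) = 162$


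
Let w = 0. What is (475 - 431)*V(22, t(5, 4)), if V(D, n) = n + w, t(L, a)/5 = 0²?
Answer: 0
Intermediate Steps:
t(L, a) = 0 (t(L, a) = 5*0² = 5*0 = 0)
V(D, n) = n (V(D, n) = n + 0 = n)
(475 - 431)*V(22, t(5, 4)) = (475 - 431)*0 = 44*0 = 0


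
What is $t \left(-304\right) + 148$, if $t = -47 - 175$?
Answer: $67636$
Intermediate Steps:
$t = -222$ ($t = -47 - 175 = -222$)
$t \left(-304\right) + 148 = \left(-222\right) \left(-304\right) + 148 = 67488 + 148 = 67636$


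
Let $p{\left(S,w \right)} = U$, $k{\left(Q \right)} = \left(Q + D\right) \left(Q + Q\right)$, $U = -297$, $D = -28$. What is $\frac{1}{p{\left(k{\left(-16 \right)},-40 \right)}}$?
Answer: $- \frac{1}{297} \approx -0.003367$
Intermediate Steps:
$k{\left(Q \right)} = 2 Q \left(-28 + Q\right)$ ($k{\left(Q \right)} = \left(Q - 28\right) \left(Q + Q\right) = \left(-28 + Q\right) 2 Q = 2 Q \left(-28 + Q\right)$)
$p{\left(S,w \right)} = -297$
$\frac{1}{p{\left(k{\left(-16 \right)},-40 \right)}} = \frac{1}{-297} = - \frac{1}{297}$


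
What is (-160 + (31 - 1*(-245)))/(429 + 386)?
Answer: 116/815 ≈ 0.14233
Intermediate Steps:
(-160 + (31 - 1*(-245)))/(429 + 386) = (-160 + (31 + 245))/815 = (-160 + 276)*(1/815) = 116*(1/815) = 116/815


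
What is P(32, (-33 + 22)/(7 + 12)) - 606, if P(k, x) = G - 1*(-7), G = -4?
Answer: -603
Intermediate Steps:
P(k, x) = 3 (P(k, x) = -4 - 1*(-7) = -4 + 7 = 3)
P(32, (-33 + 22)/(7 + 12)) - 606 = 3 - 606 = -603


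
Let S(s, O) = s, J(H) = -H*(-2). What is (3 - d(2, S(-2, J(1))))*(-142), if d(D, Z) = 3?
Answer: 0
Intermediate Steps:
J(H) = 2*H
(3 - d(2, S(-2, J(1))))*(-142) = (3 - 1*3)*(-142) = (3 - 3)*(-142) = 0*(-142) = 0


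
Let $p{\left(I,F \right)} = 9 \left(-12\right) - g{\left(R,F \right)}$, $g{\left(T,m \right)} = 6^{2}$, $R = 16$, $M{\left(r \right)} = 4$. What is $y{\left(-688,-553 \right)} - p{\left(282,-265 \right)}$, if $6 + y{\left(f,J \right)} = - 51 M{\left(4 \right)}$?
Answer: $-66$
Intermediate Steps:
$y{\left(f,J \right)} = -210$ ($y{\left(f,J \right)} = -6 - 204 = -210$)
$g{\left(T,m \right)} = 36$
$p{\left(I,F \right)} = -144$ ($p{\left(I,F \right)} = 9 \left(-12\right) - 36 = -108 - 36 = -144$)
$y{\left(-688,-553 \right)} - p{\left(282,-265 \right)} = -210 - -144 = -210 + 144 = -66$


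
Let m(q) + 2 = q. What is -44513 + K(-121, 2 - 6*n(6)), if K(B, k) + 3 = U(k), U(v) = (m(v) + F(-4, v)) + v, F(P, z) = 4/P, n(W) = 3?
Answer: -44551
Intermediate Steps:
m(q) = -2 + q
U(v) = -3 + 2*v (U(v) = ((-2 + v) + 4/(-4)) + v = ((-2 + v) + 4*(-¼)) + v = ((-2 + v) - 1) + v = (-3 + v) + v = -3 + 2*v)
K(B, k) = -6 + 2*k (K(B, k) = -3 + (-3 + 2*k) = -6 + 2*k)
-44513 + K(-121, 2 - 6*n(6)) = -44513 + (-6 + 2*(2 - 6*3)) = -44513 + (-6 + 2*(2 - 18)) = -44513 + (-6 + 2*(-16)) = -44513 + (-6 - 32) = -44513 - 38 = -44551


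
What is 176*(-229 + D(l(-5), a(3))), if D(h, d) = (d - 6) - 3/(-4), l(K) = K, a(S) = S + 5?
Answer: -39820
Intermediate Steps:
a(S) = 5 + S
D(h, d) = -21/4 + d (D(h, d) = (-6 + d) - 3*(-¼) = (-6 + d) + ¾ = -21/4 + d)
176*(-229 + D(l(-5), a(3))) = 176*(-229 + (-21/4 + (5 + 3))) = 176*(-229 + (-21/4 + 8)) = 176*(-229 + 11/4) = 176*(-905/4) = -39820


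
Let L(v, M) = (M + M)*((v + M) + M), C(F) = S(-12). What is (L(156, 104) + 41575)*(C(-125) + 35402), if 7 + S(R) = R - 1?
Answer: 4149848634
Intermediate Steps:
S(R) = -8 + R (S(R) = -7 + (R - 1) = -7 + (-1 + R) = -8 + R)
C(F) = -20 (C(F) = -8 - 12 = -20)
L(v, M) = 2*M*(v + 2*M) (L(v, M) = (2*M)*((M + v) + M) = (2*M)*(v + 2*M) = 2*M*(v + 2*M))
(L(156, 104) + 41575)*(C(-125) + 35402) = (2*104*(156 + 2*104) + 41575)*(-20 + 35402) = (2*104*(156 + 208) + 41575)*35382 = (2*104*364 + 41575)*35382 = (75712 + 41575)*35382 = 117287*35382 = 4149848634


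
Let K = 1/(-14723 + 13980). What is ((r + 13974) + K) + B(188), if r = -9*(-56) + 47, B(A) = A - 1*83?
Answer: 10870089/743 ≈ 14630.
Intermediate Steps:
B(A) = -83 + A (B(A) = A - 83 = -83 + A)
K = -1/743 (K = 1/(-743) = -1/743 ≈ -0.0013459)
r = 551 (r = 504 + 47 = 551)
((r + 13974) + K) + B(188) = ((551 + 13974) - 1/743) + (-83 + 188) = (14525 - 1/743) + 105 = 10792074/743 + 105 = 10870089/743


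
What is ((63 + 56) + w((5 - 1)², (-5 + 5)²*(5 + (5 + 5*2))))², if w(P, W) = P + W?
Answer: 18225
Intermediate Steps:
((63 + 56) + w((5 - 1)², (-5 + 5)²*(5 + (5 + 5*2))))² = ((63 + 56) + ((5 - 1)² + (-5 + 5)²*(5 + (5 + 5*2))))² = (119 + (4² + 0²*(5 + (5 + 10))))² = (119 + (16 + 0*(5 + 15)))² = (119 + (16 + 0*20))² = (119 + (16 + 0))² = (119 + 16)² = 135² = 18225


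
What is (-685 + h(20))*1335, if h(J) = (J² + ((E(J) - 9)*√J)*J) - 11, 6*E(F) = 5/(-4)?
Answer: -395160 - 491725*√5 ≈ -1.4947e+6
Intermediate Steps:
E(F) = -5/24 (E(F) = (5/(-4))/6 = (5*(-¼))/6 = (⅙)*(-5/4) = -5/24)
h(J) = -11 + J² - 221*J^(3/2)/24 (h(J) = (J² + ((-5/24 - 9)*√J)*J) - 11 = (J² + (-221*√J/24)*J) - 11 = (J² - 221*J^(3/2)/24) - 11 = -11 + J² - 221*J^(3/2)/24)
(-685 + h(20))*1335 = (-685 + (-11 + 20² - 1105*√5/3))*1335 = (-685 + (-11 + 400 - 1105*√5/3))*1335 = (-685 + (389 - 1105*√5/3))*1335 = (-296 - 1105*√5/3)*1335 = -395160 - 491725*√5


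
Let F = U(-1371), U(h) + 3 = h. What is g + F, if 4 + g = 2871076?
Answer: 2869698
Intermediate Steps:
g = 2871072 (g = -4 + 2871076 = 2871072)
U(h) = -3 + h
F = -1374 (F = -3 - 1371 = -1374)
g + F = 2871072 - 1374 = 2869698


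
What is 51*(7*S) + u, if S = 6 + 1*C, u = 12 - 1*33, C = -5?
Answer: 336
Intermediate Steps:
u = -21 (u = 12 - 33 = -21)
S = 1 (S = 6 + 1*(-5) = 6 - 5 = 1)
51*(7*S) + u = 51*(7*1) - 21 = 51*7 - 21 = 357 - 21 = 336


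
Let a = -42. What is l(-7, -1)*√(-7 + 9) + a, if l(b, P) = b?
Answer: -42 - 7*√2 ≈ -51.899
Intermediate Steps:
l(-7, -1)*√(-7 + 9) + a = -7*√(-7 + 9) - 42 = -7*√2 - 42 = -42 - 7*√2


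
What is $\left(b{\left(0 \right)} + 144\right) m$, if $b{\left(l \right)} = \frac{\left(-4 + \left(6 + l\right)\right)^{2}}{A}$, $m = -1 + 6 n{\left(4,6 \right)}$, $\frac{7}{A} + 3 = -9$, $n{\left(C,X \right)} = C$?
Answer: $\frac{22080}{7} \approx 3154.3$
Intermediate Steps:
$A = - \frac{7}{12}$ ($A = \frac{7}{-3 - 9} = \frac{7}{-12} = 7 \left(- \frac{1}{12}\right) = - \frac{7}{12} \approx -0.58333$)
$m = 23$ ($m = -1 + 6 \cdot 4 = -1 + 24 = 23$)
$b{\left(l \right)} = - \frac{12 \left(2 + l\right)^{2}}{7}$ ($b{\left(l \right)} = \frac{\left(-4 + \left(6 + l\right)\right)^{2}}{- \frac{7}{12}} = \left(2 + l\right)^{2} \left(- \frac{12}{7}\right) = - \frac{12 \left(2 + l\right)^{2}}{7}$)
$\left(b{\left(0 \right)} + 144\right) m = \left(- \frac{12 \left(2 + 0\right)^{2}}{7} + 144\right) 23 = \left(- \frac{12 \cdot 2^{2}}{7} + 144\right) 23 = \left(\left(- \frac{12}{7}\right) 4 + 144\right) 23 = \left(- \frac{48}{7} + 144\right) 23 = \frac{960}{7} \cdot 23 = \frac{22080}{7}$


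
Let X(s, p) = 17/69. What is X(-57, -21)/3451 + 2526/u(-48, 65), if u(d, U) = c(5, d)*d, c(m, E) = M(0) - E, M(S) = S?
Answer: -1965521/1792896 ≈ -1.0963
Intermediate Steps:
X(s, p) = 17/69 (X(s, p) = 17*(1/69) = 17/69)
c(m, E) = -E (c(m, E) = 0 - E = -E)
u(d, U) = -d² (u(d, U) = (-d)*d = -d²)
X(-57, -21)/3451 + 2526/u(-48, 65) = (17/69)/3451 + 2526/((-1*(-48)²)) = (17/69)*(1/3451) + 2526/((-1*2304)) = 1/14007 + 2526/(-2304) = 1/14007 + 2526*(-1/2304) = 1/14007 - 421/384 = -1965521/1792896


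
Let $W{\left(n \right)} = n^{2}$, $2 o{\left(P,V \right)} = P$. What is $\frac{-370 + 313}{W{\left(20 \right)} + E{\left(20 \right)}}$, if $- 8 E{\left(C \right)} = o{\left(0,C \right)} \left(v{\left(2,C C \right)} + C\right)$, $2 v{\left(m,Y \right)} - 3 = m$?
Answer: $- \frac{57}{400} \approx -0.1425$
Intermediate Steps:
$v{\left(m,Y \right)} = \frac{3}{2} + \frac{m}{2}$
$o{\left(P,V \right)} = \frac{P}{2}$
$E{\left(C \right)} = 0$ ($E{\left(C \right)} = - \frac{\frac{1}{2} \cdot 0 \left(\left(\frac{3}{2} + \frac{1}{2} \cdot 2\right) + C\right)}{8} = - \frac{0 \left(\left(\frac{3}{2} + 1\right) + C\right)}{8} = - \frac{0 \left(\frac{5}{2} + C\right)}{8} = \left(- \frac{1}{8}\right) 0 = 0$)
$\frac{-370 + 313}{W{\left(20 \right)} + E{\left(20 \right)}} = \frac{-370 + 313}{20^{2} + 0} = - \frac{57}{400 + 0} = - \frac{57}{400}$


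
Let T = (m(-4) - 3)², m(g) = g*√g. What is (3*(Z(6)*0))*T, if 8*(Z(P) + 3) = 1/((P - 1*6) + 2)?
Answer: 0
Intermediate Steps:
Z(P) = -3 + 1/(8*(-4 + P)) (Z(P) = -3 + 1/(8*((P - 1*6) + 2)) = -3 + 1/(8*((P - 6) + 2)) = -3 + 1/(8*((-6 + P) + 2)) = -3 + 1/(8*(-4 + P)))
m(g) = g^(3/2)
T = (-3 - 8*I)² (T = ((-4)^(3/2) - 3)² = (-8*I - 3)² = (-3 - 8*I)² ≈ -55.0 + 48.0*I)
(3*(Z(6)*0))*T = (3*(((97 - 24*6)/(8*(-4 + 6)))*0))*(-55 + 48*I) = (3*(((⅛)*(97 - 144)/2)*0))*(-55 + 48*I) = (3*(((⅛)*(½)*(-47))*0))*(-55 + 48*I) = (3*(-47/16*0))*(-55 + 48*I) = (3*0)*(-55 + 48*I) = 0*(-55 + 48*I) = 0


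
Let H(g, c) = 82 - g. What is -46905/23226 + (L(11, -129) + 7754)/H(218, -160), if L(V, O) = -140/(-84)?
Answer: -93256097/1579368 ≈ -59.046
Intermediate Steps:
L(V, O) = 5/3 (L(V, O) = -140*(-1/84) = 5/3)
-46905/23226 + (L(11, -129) + 7754)/H(218, -160) = -46905/23226 + (5/3 + 7754)/(82 - 1*218) = -46905*1/23226 + 23267/(3*(82 - 218)) = -15635/7742 + (23267/3)/(-136) = -15635/7742 + (23267/3)*(-1/136) = -15635/7742 - 23267/408 = -93256097/1579368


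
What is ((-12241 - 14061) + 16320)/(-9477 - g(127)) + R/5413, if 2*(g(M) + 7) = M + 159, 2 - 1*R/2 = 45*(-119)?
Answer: 157026248/52035169 ≈ 3.0177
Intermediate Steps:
R = 10714 (R = 4 - 90*(-119) = 4 - 2*(-5355) = 4 + 10710 = 10714)
g(M) = 145/2 + M/2 (g(M) = -7 + (M + 159)/2 = -7 + (159 + M)/2 = -7 + (159/2 + M/2) = 145/2 + M/2)
((-12241 - 14061) + 16320)/(-9477 - g(127)) + R/5413 = ((-12241 - 14061) + 16320)/(-9477 - (145/2 + (1/2)*127)) + 10714/5413 = (-26302 + 16320)/(-9477 - (145/2 + 127/2)) + 10714*(1/5413) = -9982/(-9477 - 1*136) + 10714/5413 = -9982/(-9477 - 136) + 10714/5413 = -9982/(-9613) + 10714/5413 = -9982*(-1/9613) + 10714/5413 = 9982/9613 + 10714/5413 = 157026248/52035169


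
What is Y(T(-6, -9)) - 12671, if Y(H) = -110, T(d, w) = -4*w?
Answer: -12781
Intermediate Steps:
Y(T(-6, -9)) - 12671 = -110 - 12671 = -12781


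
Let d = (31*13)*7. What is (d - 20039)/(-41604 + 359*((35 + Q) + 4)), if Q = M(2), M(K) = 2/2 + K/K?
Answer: 17218/26885 ≈ 0.64043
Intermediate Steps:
M(K) = 2 (M(K) = 2*(½) + 1 = 1 + 1 = 2)
Q = 2
d = 2821 (d = 403*7 = 2821)
(d - 20039)/(-41604 + 359*((35 + Q) + 4)) = (2821 - 20039)/(-41604 + 359*((35 + 2) + 4)) = -17218/(-41604 + 359*(37 + 4)) = -17218/(-41604 + 359*41) = -17218/(-41604 + 14719) = -17218/(-26885) = -17218*(-1/26885) = 17218/26885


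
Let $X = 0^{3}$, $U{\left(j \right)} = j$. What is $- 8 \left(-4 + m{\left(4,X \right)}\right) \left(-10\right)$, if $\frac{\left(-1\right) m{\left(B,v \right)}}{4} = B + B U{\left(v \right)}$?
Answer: $-1600$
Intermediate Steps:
$X = 0$
$m{\left(B,v \right)} = - 4 B - 4 B v$ ($m{\left(B,v \right)} = - 4 \left(B + B v\right) = - 4 B - 4 B v$)
$- 8 \left(-4 + m{\left(4,X \right)}\right) \left(-10\right) = - 8 \left(-4 - 16 \left(1 + 0\right)\right) \left(-10\right) = - 8 \left(-4 - 16 \cdot 1\right) \left(-10\right) = - 8 \left(-4 - 16\right) \left(-10\right) = \left(-8\right) \left(-20\right) \left(-10\right) = 160 \left(-10\right) = -1600$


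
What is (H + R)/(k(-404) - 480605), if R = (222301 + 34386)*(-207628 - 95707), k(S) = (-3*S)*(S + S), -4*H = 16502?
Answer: 155724310541/2919802 ≈ 53334.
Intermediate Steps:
H = -8251/2 (H = -1/4*16502 = -8251/2 ≈ -4125.5)
k(S) = -6*S**2 (k(S) = (-3*S)*(2*S) = -6*S**2)
R = -77862151145 (R = 256687*(-303335) = -77862151145)
(H + R)/(k(-404) - 480605) = (-8251/2 - 77862151145)/(-6*(-404)**2 - 480605) = -155724310541/(2*(-6*163216 - 480605)) = -155724310541/(2*(-979296 - 480605)) = -155724310541/2/(-1459901) = -155724310541/2*(-1/1459901) = 155724310541/2919802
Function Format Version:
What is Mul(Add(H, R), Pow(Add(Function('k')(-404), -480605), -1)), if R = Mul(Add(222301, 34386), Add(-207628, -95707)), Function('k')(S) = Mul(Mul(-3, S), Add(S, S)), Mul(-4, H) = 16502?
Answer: Rational(155724310541, 2919802) ≈ 53334.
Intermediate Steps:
H = Rational(-8251, 2) (H = Mul(Rational(-1, 4), 16502) = Rational(-8251, 2) ≈ -4125.5)
Function('k')(S) = Mul(-6, Pow(S, 2)) (Function('k')(S) = Mul(Mul(-3, S), Mul(2, S)) = Mul(-6, Pow(S, 2)))
R = -77862151145 (R = Mul(256687, -303335) = -77862151145)
Mul(Add(H, R), Pow(Add(Function('k')(-404), -480605), -1)) = Mul(Add(Rational(-8251, 2), -77862151145), Pow(Add(Mul(-6, Pow(-404, 2)), -480605), -1)) = Mul(Rational(-155724310541, 2), Pow(Add(Mul(-6, 163216), -480605), -1)) = Mul(Rational(-155724310541, 2), Pow(Add(-979296, -480605), -1)) = Mul(Rational(-155724310541, 2), Pow(-1459901, -1)) = Mul(Rational(-155724310541, 2), Rational(-1, 1459901)) = Rational(155724310541, 2919802)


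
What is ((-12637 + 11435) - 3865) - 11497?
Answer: -16564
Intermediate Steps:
((-12637 + 11435) - 3865) - 11497 = (-1202 - 3865) - 11497 = -5067 - 11497 = -16564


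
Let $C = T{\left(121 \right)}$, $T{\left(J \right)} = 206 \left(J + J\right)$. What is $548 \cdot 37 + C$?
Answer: $70128$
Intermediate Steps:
$T{\left(J \right)} = 412 J$ ($T{\left(J \right)} = 206 \cdot 2 J = 412 J$)
$C = 49852$ ($C = 412 \cdot 121 = 49852$)
$548 \cdot 37 + C = 548 \cdot 37 + 49852 = 20276 + 49852 = 70128$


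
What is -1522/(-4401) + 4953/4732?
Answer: 2230789/1601964 ≈ 1.3925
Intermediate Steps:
-1522/(-4401) + 4953/4732 = -1522*(-1/4401) + 4953*(1/4732) = 1522/4401 + 381/364 = 2230789/1601964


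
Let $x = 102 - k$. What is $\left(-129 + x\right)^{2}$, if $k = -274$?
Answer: $61009$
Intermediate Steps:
$x = 376$ ($x = 102 - -274 = 102 + 274 = 376$)
$\left(-129 + x\right)^{2} = \left(-129 + 376\right)^{2} = 247^{2} = 61009$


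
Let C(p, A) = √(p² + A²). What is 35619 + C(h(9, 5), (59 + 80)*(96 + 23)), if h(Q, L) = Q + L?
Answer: 35619 + 7*√5583773 ≈ 52160.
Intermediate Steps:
h(Q, L) = L + Q
C(p, A) = √(A² + p²)
35619 + C(h(9, 5), (59 + 80)*(96 + 23)) = 35619 + √(((59 + 80)*(96 + 23))² + (5 + 9)²) = 35619 + √((139*119)² + 14²) = 35619 + √(16541² + 196) = 35619 + √(273604681 + 196) = 35619 + √273604877 = 35619 + 7*√5583773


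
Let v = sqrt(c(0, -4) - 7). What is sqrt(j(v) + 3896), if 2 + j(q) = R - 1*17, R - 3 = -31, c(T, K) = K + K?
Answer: sqrt(3849) ≈ 62.040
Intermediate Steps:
c(T, K) = 2*K
R = -28 (R = 3 - 31 = -28)
v = I*sqrt(15) (v = sqrt(2*(-4) - 7) = sqrt(-8 - 7) = sqrt(-15) = I*sqrt(15) ≈ 3.873*I)
j(q) = -47 (j(q) = -2 + (-28 - 1*17) = -2 + (-28 - 17) = -2 - 45 = -47)
sqrt(j(v) + 3896) = sqrt(-47 + 3896) = sqrt(3849)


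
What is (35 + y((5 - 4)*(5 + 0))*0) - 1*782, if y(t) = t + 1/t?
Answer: -747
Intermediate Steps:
(35 + y((5 - 4)*(5 + 0))*0) - 1*782 = (35 + ((5 - 4)*(5 + 0) + 1/((5 - 4)*(5 + 0)))*0) - 1*782 = (35 + (1*5 + 1/(1*5))*0) - 782 = (35 + (5 + 1/5)*0) - 782 = (35 + (5 + ⅕)*0) - 782 = (35 + (26/5)*0) - 782 = (35 + 0) - 782 = 35 - 782 = -747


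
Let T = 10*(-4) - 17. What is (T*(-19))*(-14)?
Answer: -15162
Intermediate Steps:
T = -57 (T = -40 - 17 = -57)
(T*(-19))*(-14) = -57*(-19)*(-14) = 1083*(-14) = -15162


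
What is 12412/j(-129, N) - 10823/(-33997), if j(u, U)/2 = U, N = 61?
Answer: 211645585/2073817 ≈ 102.06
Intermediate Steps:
j(u, U) = 2*U
12412/j(-129, N) - 10823/(-33997) = 12412/((2*61)) - 10823/(-33997) = 12412/122 - 10823*(-1/33997) = 12412*(1/122) + 10823/33997 = 6206/61 + 10823/33997 = 211645585/2073817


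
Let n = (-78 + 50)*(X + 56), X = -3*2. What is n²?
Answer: 1960000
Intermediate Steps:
X = -6
n = -1400 (n = (-78 + 50)*(-6 + 56) = -28*50 = -1400)
n² = (-1400)² = 1960000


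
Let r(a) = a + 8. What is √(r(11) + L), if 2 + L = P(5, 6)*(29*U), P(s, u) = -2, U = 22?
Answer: I*√1259 ≈ 35.482*I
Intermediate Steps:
r(a) = 8 + a
L = -1278 (L = -2 - 58*22 = -2 - 2*638 = -2 - 1276 = -1278)
√(r(11) + L) = √((8 + 11) - 1278) = √(19 - 1278) = √(-1259) = I*√1259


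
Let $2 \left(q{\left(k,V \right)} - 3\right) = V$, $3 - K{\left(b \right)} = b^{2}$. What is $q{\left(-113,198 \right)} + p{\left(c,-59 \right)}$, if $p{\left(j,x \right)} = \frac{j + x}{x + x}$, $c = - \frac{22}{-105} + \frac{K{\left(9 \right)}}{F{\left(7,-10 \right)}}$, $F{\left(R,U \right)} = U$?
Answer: $\frac{634567}{6195} \approx 102.43$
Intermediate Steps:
$K{\left(b \right)} = 3 - b^{2}$
$c = \frac{841}{105}$ ($c = - \frac{22}{-105} + \frac{3 - 9^{2}}{-10} = \left(-22\right) \left(- \frac{1}{105}\right) + \left(3 - 81\right) \left(- \frac{1}{10}\right) = \frac{22}{105} + \left(3 - 81\right) \left(- \frac{1}{10}\right) = \frac{22}{105} - - \frac{39}{5} = \frac{22}{105} + \frac{39}{5} = \frac{841}{105} \approx 8.0095$)
$q{\left(k,V \right)} = 3 + \frac{V}{2}$
$p{\left(j,x \right)} = \frac{j + x}{2 x}$
$q{\left(-113,198 \right)} + p{\left(c,-59 \right)} = \left(3 + \frac{1}{2} \cdot 198\right) + \frac{\frac{841}{105} - 59}{2 \left(-59\right)} = \left(3 + 99\right) + \frac{1}{2} \left(- \frac{1}{59}\right) \left(- \frac{5354}{105}\right) = 102 + \frac{2677}{6195} = \frac{634567}{6195}$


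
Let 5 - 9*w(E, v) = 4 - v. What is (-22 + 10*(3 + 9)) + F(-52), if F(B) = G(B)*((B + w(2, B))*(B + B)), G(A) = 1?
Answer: 18286/3 ≈ 6095.3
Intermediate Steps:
w(E, v) = ⅑ + v/9 (w(E, v) = 5/9 - (4 - v)/9 = 5/9 + (-4/9 + v/9) = ⅑ + v/9)
F(B) = 2*B*(⅑ + 10*B/9) (F(B) = 1*((B + (⅑ + B/9))*(B + B)) = 1*((⅑ + 10*B/9)*(2*B)) = 1*(2*B*(⅑ + 10*B/9)) = 2*B*(⅑ + 10*B/9))
(-22 + 10*(3 + 9)) + F(-52) = (-22 + 10*(3 + 9)) + (2/9)*(-52)*(1 + 10*(-52)) = (-22 + 10*12) + (2/9)*(-52)*(1 - 520) = (-22 + 120) + (2/9)*(-52)*(-519) = 98 + 17992/3 = 18286/3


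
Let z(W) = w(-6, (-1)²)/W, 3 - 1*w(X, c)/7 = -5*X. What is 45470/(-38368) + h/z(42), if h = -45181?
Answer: 1733299993/172656 ≈ 10039.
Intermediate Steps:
w(X, c) = 21 + 35*X (w(X, c) = 21 - (-35)*X = 21 + 35*X)
z(W) = -189/W (z(W) = (21 + 35*(-6))/W = (21 - 210)/W = -189/W)
45470/(-38368) + h/z(42) = 45470/(-38368) - 45181/((-189/42)) = 45470*(-1/38368) - 45181/((-189*1/42)) = -22735/19184 - 45181/(-9/2) = -22735/19184 - 45181*(-2/9) = -22735/19184 + 90362/9 = 1733299993/172656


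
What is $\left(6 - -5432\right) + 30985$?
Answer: $36423$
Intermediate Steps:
$\left(6 - -5432\right) + 30985 = \left(6 + 5432\right) + 30985 = 5438 + 30985 = 36423$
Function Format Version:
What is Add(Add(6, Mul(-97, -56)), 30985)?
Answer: 36423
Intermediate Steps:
Add(Add(6, Mul(-97, -56)), 30985) = Add(Add(6, 5432), 30985) = Add(5438, 30985) = 36423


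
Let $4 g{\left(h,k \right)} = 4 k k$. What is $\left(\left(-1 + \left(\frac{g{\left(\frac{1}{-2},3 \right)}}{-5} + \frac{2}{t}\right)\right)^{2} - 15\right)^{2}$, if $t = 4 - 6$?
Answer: $\frac{196}{625} \approx 0.3136$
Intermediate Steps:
$g{\left(h,k \right)} = k^{2}$ ($g{\left(h,k \right)} = \frac{4 k k}{4} = \frac{4 k^{2}}{4} = k^{2}$)
$t = -2$ ($t = 4 - 6 = -2$)
$\left(\left(-1 + \left(\frac{g{\left(\frac{1}{-2},3 \right)}}{-5} + \frac{2}{t}\right)\right)^{2} - 15\right)^{2} = \left(\left(-1 + \left(\frac{3^{2}}{-5} + \frac{2}{-2}\right)\right)^{2} - 15\right)^{2} = \left(\left(-1 + \left(9 \left(- \frac{1}{5}\right) + 2 \left(- \frac{1}{2}\right)\right)\right)^{2} - 15\right)^{2} = \left(\left(-1 - \frac{14}{5}\right)^{2} - 15\right)^{2} = \left(\left(- \frac{19}{5}\right)^{2} - 15\right)^{2} = \left(\frac{361}{25} - 15\right)^{2} = \left(- \frac{14}{25}\right)^{2} = \frac{196}{625}$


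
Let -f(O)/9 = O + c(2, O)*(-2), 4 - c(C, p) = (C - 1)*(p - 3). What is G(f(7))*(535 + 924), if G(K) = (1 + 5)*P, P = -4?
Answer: -35016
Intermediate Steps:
c(C, p) = 4 - (-1 + C)*(-3 + p) (c(C, p) = 4 - (C - 1)*(p - 3) = 4 - (-1 + C)*(-3 + p))
f(O) = 126 - 27*O (f(O) = -9*(O + (1 + O + 3*2 - 1*2*O)*(-2)) = -9*(O + (1 + O + 6 - 2*O)*(-2)) = -9*(O + (7 - O)*(-2)) = -9*(O + (-14 + 2*O)) = -9*(-14 + 3*O) = 126 - 27*O)
G(K) = -24 (G(K) = (1 + 5)*(-4) = 6*(-4) = -24)
G(f(7))*(535 + 924) = -24*(535 + 924) = -24*1459 = -35016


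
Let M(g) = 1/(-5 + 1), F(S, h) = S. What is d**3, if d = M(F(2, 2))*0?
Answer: 0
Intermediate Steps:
M(g) = -1/4 (M(g) = 1/(-4) = -1/4)
d = 0 (d = -1/4*0 = 0)
d**3 = 0**3 = 0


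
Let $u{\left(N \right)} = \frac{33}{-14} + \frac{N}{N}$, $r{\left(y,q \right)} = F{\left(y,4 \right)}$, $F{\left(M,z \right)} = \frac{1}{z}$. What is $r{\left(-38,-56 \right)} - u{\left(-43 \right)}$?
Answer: $\frac{45}{28} \approx 1.6071$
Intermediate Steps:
$r{\left(y,q \right)} = \frac{1}{4}$
$u{\left(N \right)} = - \frac{19}{14}$ ($u{\left(N \right)} = 33 \left(- \frac{1}{14}\right) + 1 = - \frac{33}{14} + 1 = - \frac{19}{14}$)
$r{\left(-38,-56 \right)} - u{\left(-43 \right)} = \frac{1}{4} - - \frac{19}{14} = \frac{1}{4} + \frac{19}{14} = \frac{45}{28}$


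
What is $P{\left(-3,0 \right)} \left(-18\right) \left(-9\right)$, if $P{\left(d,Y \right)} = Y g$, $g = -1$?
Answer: $0$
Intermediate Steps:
$P{\left(d,Y \right)} = - Y$ ($P{\left(d,Y \right)} = Y \left(-1\right) = - Y$)
$P{\left(-3,0 \right)} \left(-18\right) \left(-9\right) = \left(-1\right) 0 \left(-18\right) \left(-9\right) = 0 \left(-18\right) \left(-9\right) = 0 \left(-9\right) = 0$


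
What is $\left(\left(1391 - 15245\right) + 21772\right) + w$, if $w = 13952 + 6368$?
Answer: $28238$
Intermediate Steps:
$w = 20320$
$\left(\left(1391 - 15245\right) + 21772\right) + w = \left(\left(1391 - 15245\right) + 21772\right) + 20320 = \left(-13854 + 21772\right) + 20320 = 7918 + 20320 = 28238$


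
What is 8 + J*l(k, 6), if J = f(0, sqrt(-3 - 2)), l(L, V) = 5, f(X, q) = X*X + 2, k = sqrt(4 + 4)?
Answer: 18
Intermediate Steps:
k = 2*sqrt(2) (k = sqrt(8) = 2*sqrt(2) ≈ 2.8284)
f(X, q) = 2 + X**2 (f(X, q) = X**2 + 2 = 2 + X**2)
J = 2 (J = 2 + 0**2 = 2 + 0 = 2)
8 + J*l(k, 6) = 8 + 2*5 = 8 + 10 = 18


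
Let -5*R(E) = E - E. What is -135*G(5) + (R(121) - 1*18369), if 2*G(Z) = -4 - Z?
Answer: -35523/2 ≈ -17762.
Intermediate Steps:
R(E) = 0 (R(E) = -(E - E)/5 = -1/5*0 = 0)
G(Z) = -2 - Z/2 (G(Z) = (-4 - Z)/2 = -2 - Z/2)
-135*G(5) + (R(121) - 1*18369) = -135*(-2 - 1/2*5) + (0 - 1*18369) = -135*(-2 - 5/2) + (0 - 18369) = -135*(-9/2) - 18369 = 1215/2 - 18369 = -35523/2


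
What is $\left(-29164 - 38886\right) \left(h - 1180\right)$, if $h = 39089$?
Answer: $-2579707450$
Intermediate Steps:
$\left(-29164 - 38886\right) \left(h - 1180\right) = \left(-29164 - 38886\right) \left(39089 - 1180\right) = \left(-68050\right) 37909 = -2579707450$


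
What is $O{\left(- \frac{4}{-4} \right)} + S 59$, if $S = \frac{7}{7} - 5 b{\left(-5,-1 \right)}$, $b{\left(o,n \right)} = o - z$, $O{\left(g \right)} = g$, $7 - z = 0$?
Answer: $3600$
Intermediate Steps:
$z = 7$ ($z = 7 - 0 = 7 + 0 = 7$)
$b{\left(o,n \right)} = -7 + o$ ($b{\left(o,n \right)} = o - 7 = -7 + o$)
$S = 61$ ($S = \frac{7}{7} - 5 \left(-7 - 5\right) = 7 \cdot \frac{1}{7} - -60 = 1 + 60 = 61$)
$O{\left(- \frac{4}{-4} \right)} + S 59 = - \frac{4}{-4} + 61 \cdot 59 = \left(-4\right) \left(- \frac{1}{4}\right) + 3599 = 1 + 3599 = 3600$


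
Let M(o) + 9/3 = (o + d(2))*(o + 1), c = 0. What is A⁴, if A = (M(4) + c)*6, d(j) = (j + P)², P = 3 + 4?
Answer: 41101228728576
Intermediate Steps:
P = 7
d(j) = (7 + j)² (d(j) = (j + 7)² = (7 + j)²)
M(o) = -3 + (1 + o)*(81 + o) (M(o) = -3 + (o + (7 + 2)²)*(o + 1) = -3 + (o + 9²)*(1 + o) = -3 + (o + 81)*(1 + o) = -3 + (81 + o)*(1 + o) = -3 + (1 + o)*(81 + o))
A = 2532 (A = ((78 + 4² + 82*4) + 0)*6 = ((78 + 16 + 328) + 0)*6 = (422 + 0)*6 = 422*6 = 2532)
A⁴ = 2532⁴ = 41101228728576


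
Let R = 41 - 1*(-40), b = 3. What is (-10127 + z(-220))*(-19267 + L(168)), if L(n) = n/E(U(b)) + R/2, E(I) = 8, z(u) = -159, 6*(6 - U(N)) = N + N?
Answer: 197547773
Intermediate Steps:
U(N) = 6 - N/3 (U(N) = 6 - (N + N)/6 = 6 - N/3)
R = 81 (R = 41 + 40 = 81)
L(n) = 81/2 + n/8 (L(n) = n/8 + 81/2 = 81/2 + n/8)
(-10127 + z(-220))*(-19267 + L(168)) = (-10127 - 159)*(-19267 + (81/2 + (⅛)*168)) = -10286*(-19267 + (81/2 + 21)) = -10286*(-19267 + 123/2) = -10286*(-38411/2) = 197547773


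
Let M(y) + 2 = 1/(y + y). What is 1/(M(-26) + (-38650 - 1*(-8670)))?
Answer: -52/1559065 ≈ -3.3353e-5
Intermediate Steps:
M(y) = -2 + 1/(2*y) (M(y) = -2 + 1/(y + y) = -2 + 1/(2*y))
1/(M(-26) + (-38650 - 1*(-8670))) = 1/((-2 + (½)/(-26)) + (-38650 - 1*(-8670))) = 1/((-2 + (½)*(-1/26)) + (-38650 + 8670)) = 1/((-2 - 1/52) - 29980) = 1/(-105/52 - 29980) = 1/(-1559065/52) = -52/1559065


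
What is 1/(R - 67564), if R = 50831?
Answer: -1/16733 ≈ -5.9762e-5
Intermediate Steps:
1/(R - 67564) = 1/(50831 - 67564) = 1/(-16733) = -1/16733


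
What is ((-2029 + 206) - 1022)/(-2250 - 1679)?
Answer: 2845/3929 ≈ 0.72410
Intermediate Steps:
((-2029 + 206) - 1022)/(-2250 - 1679) = (-1823 - 1022)/(-3929) = -2845*(-1/3929) = 2845/3929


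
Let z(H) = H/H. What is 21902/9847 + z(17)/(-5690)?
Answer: 124612533/56029430 ≈ 2.2241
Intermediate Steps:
z(H) = 1
21902/9847 + z(17)/(-5690) = 21902/9847 + 1/(-5690) = 21902*(1/9847) + 1*(-1/5690) = 21902/9847 - 1/5690 = 124612533/56029430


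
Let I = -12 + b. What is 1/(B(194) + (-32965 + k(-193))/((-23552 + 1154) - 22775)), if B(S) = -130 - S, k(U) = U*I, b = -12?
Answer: -45173/14607719 ≈ -0.0030924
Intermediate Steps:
I = -24 (I = -12 - 12 = -24)
k(U) = -24*U (k(U) = U*(-24) = -24*U)
1/(B(194) + (-32965 + k(-193))/((-23552 + 1154) - 22775)) = 1/((-130 - 1*194) + (-32965 - 24*(-193))/((-23552 + 1154) - 22775)) = 1/((-130 - 194) + (-32965 + 4632)/(-22398 - 22775)) = 1/(-324 - 28333/(-45173)) = 1/(-324 - 28333*(-1/45173)) = 1/(-324 + 28333/45173) = 1/(-14607719/45173) = -45173/14607719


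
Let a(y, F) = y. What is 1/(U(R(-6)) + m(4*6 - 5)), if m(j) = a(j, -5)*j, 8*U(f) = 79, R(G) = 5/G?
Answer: 8/2967 ≈ 0.0026963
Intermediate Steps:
U(f) = 79/8 (U(f) = (1/8)*79 = 79/8)
m(j) = j**2 (m(j) = j*j = j**2)
1/(U(R(-6)) + m(4*6 - 5)) = 1/(79/8 + (4*6 - 5)**2) = 1/(79/8 + (24 - 5)**2) = 1/(79/8 + 19**2) = 1/(79/8 + 361) = 1/(2967/8) = 8/2967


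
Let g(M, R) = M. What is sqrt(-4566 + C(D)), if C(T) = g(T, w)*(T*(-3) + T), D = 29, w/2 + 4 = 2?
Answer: 2*I*sqrt(1562) ≈ 79.044*I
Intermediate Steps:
w = -4 (w = -8 + 2*2 = -8 + 4 = -4)
C(T) = -2*T**2 (C(T) = T*(T*(-3) + T) = T*(-3*T + T) = T*(-2*T) = -2*T**2)
sqrt(-4566 + C(D)) = sqrt(-4566 - 2*29**2) = sqrt(-4566 - 2*841) = sqrt(-4566 - 1682) = sqrt(-6248) = 2*I*sqrt(1562)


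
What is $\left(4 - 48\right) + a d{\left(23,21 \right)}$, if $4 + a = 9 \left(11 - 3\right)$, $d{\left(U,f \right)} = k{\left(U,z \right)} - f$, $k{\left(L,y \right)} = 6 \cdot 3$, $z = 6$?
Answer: $-248$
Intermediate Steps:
$k{\left(L,y \right)} = 18$
$d{\left(U,f \right)} = 18 - f$
$a = 68$ ($a = -4 + 9 \left(11 - 3\right) = -4 + 9 \cdot 8 = -4 + 72 = 68$)
$\left(4 - 48\right) + a d{\left(23,21 \right)} = \left(4 - 48\right) + 68 \left(18 - 21\right) = -44 + 68 \left(-3\right) = -44 - 204 = -248$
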